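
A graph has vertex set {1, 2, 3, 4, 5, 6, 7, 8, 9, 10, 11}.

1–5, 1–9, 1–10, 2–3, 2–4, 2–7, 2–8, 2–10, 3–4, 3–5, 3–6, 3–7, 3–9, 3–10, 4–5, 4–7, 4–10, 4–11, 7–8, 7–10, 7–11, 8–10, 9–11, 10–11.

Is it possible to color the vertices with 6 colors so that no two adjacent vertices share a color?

Yes

The chromatic number is 5. 2, 3, 4, 7, 10 are pairwise adjacent (a clique of size 5), so at least 5 colors are needed.
5 colors suffice: color red → {1, 3, 8, 11}; color blue → {5, 6, 9, 10}; color green → {4}; color yellow → {7}; color purple → {2}.
Since 6 ≥ 5, a proper 6-coloring certainly exists.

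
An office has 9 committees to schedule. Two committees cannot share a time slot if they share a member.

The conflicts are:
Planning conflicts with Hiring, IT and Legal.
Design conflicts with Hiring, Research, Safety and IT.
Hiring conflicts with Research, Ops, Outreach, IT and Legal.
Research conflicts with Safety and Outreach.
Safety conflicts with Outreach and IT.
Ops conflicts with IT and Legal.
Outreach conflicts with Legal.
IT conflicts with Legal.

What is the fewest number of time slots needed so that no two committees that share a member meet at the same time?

Hiring, Ops, IT, Legal pairwise conflict, so at least 4 time slots are needed.
4 time slots suffice: time slot 1 → {Hiring, Safety}; time slot 2 → {Outreach, IT}; time slot 3 → {Research, Legal}; time slot 4 → {Planning, Design, Ops}. Every pair that conflicts lands in different time slots.

4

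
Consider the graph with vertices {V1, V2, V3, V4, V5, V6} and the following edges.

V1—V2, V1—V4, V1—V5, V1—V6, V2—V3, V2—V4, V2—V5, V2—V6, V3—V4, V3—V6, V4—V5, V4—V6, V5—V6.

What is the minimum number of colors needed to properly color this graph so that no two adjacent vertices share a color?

V1, V2, V4, V5, V6 form a clique, so at least 5 colors are needed.
5 colors suffice: color 1 → {V4}; color 2 → {V2}; color 3 → {V6}; color 4 → {V1, V3}; color 5 → {V5}. Every edge joins two different colors.

5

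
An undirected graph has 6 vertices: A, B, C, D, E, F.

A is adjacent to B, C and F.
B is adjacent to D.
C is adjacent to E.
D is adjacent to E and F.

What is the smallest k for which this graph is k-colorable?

3

The cycle C-A-B-D-E-C has odd length 5, so it cannot be 2-colored; at least 3 colors are needed.
3 colors suffice: color 1 → {A, D}; color 2 → {B, E, F}; color 3 → {C}. Every edge joins two different colors.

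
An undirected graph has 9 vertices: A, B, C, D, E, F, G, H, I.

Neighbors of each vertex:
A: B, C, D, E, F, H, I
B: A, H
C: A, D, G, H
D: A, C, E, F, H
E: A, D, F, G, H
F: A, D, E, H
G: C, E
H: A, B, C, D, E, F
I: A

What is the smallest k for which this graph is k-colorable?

5

A, D, E, F, H form a clique, so at least 5 colors are needed.
5 colors suffice: color red → {A, G}; color blue → {H, I}; color green → {B, D}; color yellow → {C, E}; color purple → {F}. Every edge joins two different colors.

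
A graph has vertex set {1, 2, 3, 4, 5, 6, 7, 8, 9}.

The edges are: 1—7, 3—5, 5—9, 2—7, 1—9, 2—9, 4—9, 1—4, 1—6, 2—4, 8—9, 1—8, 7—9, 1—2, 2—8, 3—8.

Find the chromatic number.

4

1, 2, 7, 9 are mutually adjacent (a clique of size 4), so at least 4 colors are needed.
4 colors suffice: color red → {1, 5}; color blue → {3, 6, 9}; color green → {2}; color yellow → {4, 7, 8}. Each edge has distinct colors on its endpoints.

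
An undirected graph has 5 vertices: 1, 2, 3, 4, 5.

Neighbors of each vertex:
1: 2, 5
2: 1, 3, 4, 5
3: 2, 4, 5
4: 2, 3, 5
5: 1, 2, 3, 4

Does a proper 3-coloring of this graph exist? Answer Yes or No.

No

2, 3, 4, 5 form a clique, so at least 4 colors are needed.
So 3 colors are not enough.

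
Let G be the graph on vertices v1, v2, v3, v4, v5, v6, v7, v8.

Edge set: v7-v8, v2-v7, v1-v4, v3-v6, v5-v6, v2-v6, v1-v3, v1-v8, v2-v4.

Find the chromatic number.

3

The cycle v1-v4-v2-v7-v8-v1 has odd length 5, so it cannot be 2-colored; at least 3 colors are needed.
3 colors suffice: color 1 → {v1, v2, v5}; color 2 → {v4, v6, v8}; color 3 → {v3, v7}. No two adjacent vertices share a color.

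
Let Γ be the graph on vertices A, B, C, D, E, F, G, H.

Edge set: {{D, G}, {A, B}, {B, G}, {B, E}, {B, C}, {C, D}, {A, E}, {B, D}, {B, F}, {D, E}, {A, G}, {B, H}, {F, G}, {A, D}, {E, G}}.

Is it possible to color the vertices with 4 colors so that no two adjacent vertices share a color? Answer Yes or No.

No

A, B, D, E, G form a clique, so at least 5 colors are needed.
So 4 colors are not enough.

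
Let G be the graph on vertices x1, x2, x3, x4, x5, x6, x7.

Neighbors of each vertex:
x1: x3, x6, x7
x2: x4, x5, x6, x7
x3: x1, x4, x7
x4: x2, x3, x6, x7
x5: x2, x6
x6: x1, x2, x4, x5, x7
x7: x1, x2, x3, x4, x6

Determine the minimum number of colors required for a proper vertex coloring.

4

x2, x4, x6, x7 are pairwise adjacent (a clique of size 4), so at least 4 colors are needed.
4 colors suffice: color red → {x5, x7}; color blue → {x3, x6}; color green → {x1, x4}; color yellow → {x2}. Each edge has distinct colors on its endpoints.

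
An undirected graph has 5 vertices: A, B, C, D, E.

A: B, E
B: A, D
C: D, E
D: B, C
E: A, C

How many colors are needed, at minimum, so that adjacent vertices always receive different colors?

3

The cycle B-D-C-E-A-B has odd length 5, so it cannot be 2-colored; at least 3 colors are needed.
One proper 3-coloring: A=red, B=green, C=red, D=blue, E=blue. No two adjacent vertices share a color.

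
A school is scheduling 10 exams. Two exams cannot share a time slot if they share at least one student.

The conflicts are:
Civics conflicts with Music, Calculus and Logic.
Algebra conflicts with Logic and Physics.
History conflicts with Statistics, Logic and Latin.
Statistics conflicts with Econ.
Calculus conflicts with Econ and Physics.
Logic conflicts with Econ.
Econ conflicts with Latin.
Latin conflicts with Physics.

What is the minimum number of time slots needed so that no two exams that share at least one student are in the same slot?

The cycle Logic-Econ-Latin-Physics-Algebra-Logic has odd length 5, so it cannot be 2-colored; at least 3 time slots are needed.
Using 3 time slots: Civics=1, Algebra=3, Music=2, History=1, Statistics=2, Calculus=2, Logic=2, Econ=1, Latin=2, Physics=1. No two conflicting exams share a time slot.

3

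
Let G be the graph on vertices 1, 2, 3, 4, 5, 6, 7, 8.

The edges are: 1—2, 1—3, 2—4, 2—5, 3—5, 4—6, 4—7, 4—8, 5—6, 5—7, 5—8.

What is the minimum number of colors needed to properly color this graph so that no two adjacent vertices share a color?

3 and 5 are adjacent, so at least 2 colors are needed.
2 colors suffice: 1=red, 2=blue, 3=blue, 4=red, 5=red, 6=blue, 7=blue, 8=blue. Every edge joins two different colors.

2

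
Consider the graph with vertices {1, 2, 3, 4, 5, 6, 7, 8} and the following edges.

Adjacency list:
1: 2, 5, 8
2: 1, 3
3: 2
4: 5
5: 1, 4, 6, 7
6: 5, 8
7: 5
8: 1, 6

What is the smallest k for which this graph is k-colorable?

5 and 6 are adjacent, so at least 2 colors are needed.
A valid assignment using 2 colors: 1=blue, 2=red, 3=blue, 4=blue, 5=red, 6=blue, 7=blue, 8=red. No two adjacent vertices share a color.

2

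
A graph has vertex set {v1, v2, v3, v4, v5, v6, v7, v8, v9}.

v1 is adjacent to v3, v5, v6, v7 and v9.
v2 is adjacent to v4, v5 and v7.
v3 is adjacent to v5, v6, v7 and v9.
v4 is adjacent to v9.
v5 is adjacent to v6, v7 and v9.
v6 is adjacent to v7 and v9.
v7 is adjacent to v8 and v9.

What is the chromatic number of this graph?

v1, v3, v5, v6, v7, v9 are pairwise adjacent (a clique of size 6), so at least 6 colors are needed.
6 colors suffice: color 1 → {v4, v7}; color 2 → {v5, v8}; color 3 → {v2, v9}; color 4 → {v6}; color 5 → {v3}; color 6 → {v1}. Every edge joins two different colors.

6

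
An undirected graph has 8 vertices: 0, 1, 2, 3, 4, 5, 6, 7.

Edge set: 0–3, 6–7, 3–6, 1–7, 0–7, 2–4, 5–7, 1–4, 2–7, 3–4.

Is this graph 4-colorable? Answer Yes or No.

Yes

The chromatic number is 3. The cycle 4-3-0-7-2-4 has odd length 5, so it cannot be 2-colored; at least 3 colors are needed.
One proper 3-coloring: 0=c, 1=b, 2=b, 3=b, 4=a, 5=b, 6=c, 7=a.
Since 4 ≥ 3, a proper 4-coloring certainly exists.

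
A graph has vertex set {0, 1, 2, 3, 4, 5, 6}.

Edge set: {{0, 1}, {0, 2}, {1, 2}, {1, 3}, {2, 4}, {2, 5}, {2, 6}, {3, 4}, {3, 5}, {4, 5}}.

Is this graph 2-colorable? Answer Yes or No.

2, 4, 5 are pairwise adjacent, so at least 3 colors are needed.
So 2 colors are not enough.

No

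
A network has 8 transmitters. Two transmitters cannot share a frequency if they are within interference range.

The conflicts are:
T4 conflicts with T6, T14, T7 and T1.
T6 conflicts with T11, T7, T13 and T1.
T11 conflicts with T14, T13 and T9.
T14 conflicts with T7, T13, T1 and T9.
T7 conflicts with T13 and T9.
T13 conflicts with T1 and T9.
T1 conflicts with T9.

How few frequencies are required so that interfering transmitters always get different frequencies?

T14, T13, T1, T9 are mutually in conflict, so at least 4 frequencies are needed.
4 frequencies suffice: frequency 1 → {T6, T14}; frequency 2 → {T4, T13}; frequency 3 → {T9}; frequency 4 → {T11, T7, T1}. Each listed conflict is separated.

4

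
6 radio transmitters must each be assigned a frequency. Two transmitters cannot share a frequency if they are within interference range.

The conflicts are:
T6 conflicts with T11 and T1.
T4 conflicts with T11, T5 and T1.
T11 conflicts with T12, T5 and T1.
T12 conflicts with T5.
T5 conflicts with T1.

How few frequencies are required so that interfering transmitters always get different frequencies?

4

T4, T11, T5, T1 all conflict with each other, so at least 4 frequencies are needed.
4 frequencies suffice: frequency 1 → {T11}; frequency 2 → {T6, T5}; frequency 3 → {T12, T1}; frequency 4 → {T4}. Every pair that conflicts lands in different frequencies.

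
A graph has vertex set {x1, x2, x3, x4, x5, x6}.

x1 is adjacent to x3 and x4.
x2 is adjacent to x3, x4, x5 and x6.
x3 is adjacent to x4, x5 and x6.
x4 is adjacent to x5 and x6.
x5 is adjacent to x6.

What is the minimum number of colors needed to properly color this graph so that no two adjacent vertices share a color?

5

x2, x3, x4, x5, x6 are mutually adjacent (a clique of size 5), so at least 5 colors are needed.
One proper 5-coloring: x1=3, x2=3, x3=2, x4=1, x5=5, x6=4. Each edge has distinct colors on its endpoints.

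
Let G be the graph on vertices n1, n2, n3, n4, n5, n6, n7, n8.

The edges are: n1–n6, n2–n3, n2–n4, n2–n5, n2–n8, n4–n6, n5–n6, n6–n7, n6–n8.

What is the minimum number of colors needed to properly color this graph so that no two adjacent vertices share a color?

n4 and n6 are adjacent, so at least 2 colors are needed.
2 colors suffice: color 1 → {n2, n6}; color 2 → {n1, n3, n4, n5, n7, n8}. No two adjacent vertices share a color.

2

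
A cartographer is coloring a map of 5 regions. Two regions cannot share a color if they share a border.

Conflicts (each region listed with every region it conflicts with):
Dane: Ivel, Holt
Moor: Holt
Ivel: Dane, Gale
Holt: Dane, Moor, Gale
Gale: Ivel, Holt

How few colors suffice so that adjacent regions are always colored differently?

Dane and Ivel conflict, so at least 2 colors are needed.
2 colors suffice: Dane=2, Moor=2, Ivel=1, Holt=1, Gale=2. No two conflicting regions share a color.

2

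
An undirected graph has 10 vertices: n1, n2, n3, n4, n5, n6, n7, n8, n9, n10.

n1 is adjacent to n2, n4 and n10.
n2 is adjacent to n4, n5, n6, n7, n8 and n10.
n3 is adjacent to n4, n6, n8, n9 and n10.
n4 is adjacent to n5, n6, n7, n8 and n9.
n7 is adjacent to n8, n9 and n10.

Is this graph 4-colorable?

The chromatic number is 4. n2, n4, n7, n8 are mutually adjacent (a clique of size 4), so at least 4 colors are needed.
4 colors suffice: color 1 → {n4, n10}; color 2 → {n2, n3}; color 3 → {n1, n5, n6, n7}; color 4 → {n8, n9}.
That is already a proper 4-coloring.

Yes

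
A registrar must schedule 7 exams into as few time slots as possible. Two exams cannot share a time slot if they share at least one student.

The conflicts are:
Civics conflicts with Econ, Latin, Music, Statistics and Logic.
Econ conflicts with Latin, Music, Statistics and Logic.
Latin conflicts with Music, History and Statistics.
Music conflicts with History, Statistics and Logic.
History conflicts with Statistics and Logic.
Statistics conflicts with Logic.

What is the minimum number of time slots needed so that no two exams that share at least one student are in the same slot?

Civics, Econ, Music, Statistics, Logic are mutually in conflict, so at least 5 time slots are needed.
A valid assignment using 5 time slots: Civics=3, Econ=5, Latin=4, Music=1, History=3, Statistics=2, Logic=4. No two conflicting exams share a time slot.

5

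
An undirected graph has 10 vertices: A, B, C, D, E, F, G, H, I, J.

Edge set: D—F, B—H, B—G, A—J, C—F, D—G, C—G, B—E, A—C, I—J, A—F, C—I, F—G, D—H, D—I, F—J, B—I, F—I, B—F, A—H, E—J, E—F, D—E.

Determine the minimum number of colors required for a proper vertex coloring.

B, E, F are mutually adjacent, so at least 3 colors are needed.
3 colors suffice: color 1 → {F, H}; color 2 → {B, C, D, J}; color 3 → {A, E, G, I}. Every edge joins two different colors.

3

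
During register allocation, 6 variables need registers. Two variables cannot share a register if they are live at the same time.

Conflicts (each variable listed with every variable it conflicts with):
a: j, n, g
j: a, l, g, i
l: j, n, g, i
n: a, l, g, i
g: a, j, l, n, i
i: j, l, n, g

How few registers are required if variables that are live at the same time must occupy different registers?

4

l, n, g, i are mutually in conflict, so at least 4 registers are needed.
4 registers suffice: register 1 → {g}; register 2 → {a, l}; register 3 → {j, n}; register 4 → {i}. Each listed conflict is separated.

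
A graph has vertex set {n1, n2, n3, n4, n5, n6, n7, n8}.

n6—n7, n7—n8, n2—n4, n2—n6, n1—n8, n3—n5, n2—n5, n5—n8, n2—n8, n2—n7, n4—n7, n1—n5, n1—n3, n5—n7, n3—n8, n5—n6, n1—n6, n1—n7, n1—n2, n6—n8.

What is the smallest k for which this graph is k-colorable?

n1, n2, n5, n6, n7, n8 form a clique, so at least 6 colors are needed.
6 colors suffice: color 1 → {n4, n5}; color 2 → {n3, n7}; color 3 → {n8}; color 4 → {n1}; color 5 → {n2}; color 6 → {n6}. Each edge has distinct colors on its endpoints.

6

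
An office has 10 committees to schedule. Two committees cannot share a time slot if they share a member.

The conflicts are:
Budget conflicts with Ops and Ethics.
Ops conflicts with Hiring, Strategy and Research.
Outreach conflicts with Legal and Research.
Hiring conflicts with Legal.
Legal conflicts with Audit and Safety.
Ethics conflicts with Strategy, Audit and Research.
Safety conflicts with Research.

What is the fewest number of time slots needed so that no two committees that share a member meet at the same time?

3

The cycle Research-Safety-Legal-Audit-Ethics-Research has odd length 5, so it cannot be 2-colored; at least 3 time slots are needed.
Using 3 time slots: Budget=1, Ops=2, Outreach=2, Hiring=3, Legal=1, Ethics=2, Strategy=1, Audit=3, Safety=2, Research=1. Each listed conflict is separated.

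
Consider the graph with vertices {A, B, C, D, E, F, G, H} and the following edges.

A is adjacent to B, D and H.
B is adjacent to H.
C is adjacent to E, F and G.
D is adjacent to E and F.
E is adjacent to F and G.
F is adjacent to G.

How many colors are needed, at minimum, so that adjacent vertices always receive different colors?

4

C, E, F, G are pairwise adjacent (a clique of size 4), so at least 4 colors are needed.
One proper 4-coloring: A=red, B=green, C=green, D=green, E=blue, F=red, G=yellow, H=blue. Every edge joins two different colors.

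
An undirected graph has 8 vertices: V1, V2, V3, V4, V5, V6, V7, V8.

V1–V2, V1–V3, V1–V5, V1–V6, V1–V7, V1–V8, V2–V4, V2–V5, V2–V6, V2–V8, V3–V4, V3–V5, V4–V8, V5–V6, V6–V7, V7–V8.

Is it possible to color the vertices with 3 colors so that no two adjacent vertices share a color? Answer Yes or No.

V1, V2, V5, V6 are pairwise adjacent (a clique of size 4), so at least 4 colors are needed.
So 3 colors are not enough.

No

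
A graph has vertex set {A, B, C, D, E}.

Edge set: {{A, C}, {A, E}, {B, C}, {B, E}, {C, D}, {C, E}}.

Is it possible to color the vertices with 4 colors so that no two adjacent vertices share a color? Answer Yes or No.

The chromatic number is 3. A, C, E are mutually adjacent, so at least 3 colors are needed.
3 colors suffice: A=3, B=3, C=1, D=2, E=2.
Since 4 ≥ 3, a proper 4-coloring certainly exists.

Yes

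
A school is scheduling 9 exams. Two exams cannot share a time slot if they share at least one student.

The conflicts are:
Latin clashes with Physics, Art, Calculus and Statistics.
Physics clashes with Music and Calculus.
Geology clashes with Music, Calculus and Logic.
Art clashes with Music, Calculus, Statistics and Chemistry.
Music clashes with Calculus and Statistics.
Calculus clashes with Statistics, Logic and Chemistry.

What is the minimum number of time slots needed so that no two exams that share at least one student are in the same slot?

4

Art, Music, Calculus, Statistics all conflict with each other, so at least 4 time slots are needed.
4 time slots suffice: Latin=3, Physics=2, Geology=2, Art=2, Music=3, Calculus=1, Statistics=4, Logic=3, Chemistry=3. Each listed conflict is separated.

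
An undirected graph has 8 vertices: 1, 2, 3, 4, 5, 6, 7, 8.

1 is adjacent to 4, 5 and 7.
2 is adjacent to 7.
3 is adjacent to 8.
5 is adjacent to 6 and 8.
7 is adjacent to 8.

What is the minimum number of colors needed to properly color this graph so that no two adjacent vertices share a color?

7 and 8 are adjacent, so at least 2 colors are needed.
One proper 2-coloring: 1=blue, 2=blue, 3=red, 4=red, 5=red, 6=blue, 7=red, 8=blue. Each edge has distinct colors on its endpoints.

2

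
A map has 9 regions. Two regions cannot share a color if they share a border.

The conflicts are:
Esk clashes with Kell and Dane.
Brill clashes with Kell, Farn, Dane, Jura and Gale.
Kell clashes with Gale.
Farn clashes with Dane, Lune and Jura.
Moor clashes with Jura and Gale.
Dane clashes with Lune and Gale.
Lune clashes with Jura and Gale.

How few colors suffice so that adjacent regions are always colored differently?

Brill, Dane, Gale all conflict with each other, so at least 3 colors are needed.
3 colors suffice: color 1 → {Esk, Brill, Moor, Lune}; color 2 → {Kell, Dane, Jura}; color 3 → {Farn, Gale}. No two conflicting regions share a color.

3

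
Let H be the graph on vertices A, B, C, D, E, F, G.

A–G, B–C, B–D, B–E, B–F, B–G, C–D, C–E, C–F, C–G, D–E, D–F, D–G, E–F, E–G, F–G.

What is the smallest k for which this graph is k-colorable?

B, C, D, E, F, G are pairwise adjacent (a clique of size 6), so at least 6 colors are needed.
A valid assignment using 6 colors: A=2, B=3, C=6, D=2, E=4, F=5, G=1. Every edge joins two different colors.

6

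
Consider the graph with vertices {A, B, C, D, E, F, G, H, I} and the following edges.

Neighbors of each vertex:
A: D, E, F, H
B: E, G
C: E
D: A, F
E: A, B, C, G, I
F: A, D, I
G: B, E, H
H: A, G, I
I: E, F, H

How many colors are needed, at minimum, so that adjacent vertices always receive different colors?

3

A, D, F are pairwise adjacent, so at least 3 colors are needed.
3 colors suffice: color red → {E, F, H}; color blue → {A, C, G, I}; color green → {B, D}. Each edge has distinct colors on its endpoints.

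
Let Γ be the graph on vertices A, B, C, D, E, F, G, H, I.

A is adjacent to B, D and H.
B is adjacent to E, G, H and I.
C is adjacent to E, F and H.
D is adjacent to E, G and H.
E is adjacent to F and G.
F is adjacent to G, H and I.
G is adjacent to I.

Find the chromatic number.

3

D, E, G are mutually adjacent, so at least 3 colors are needed.
3 colors suffice: color red → {A, C, G}; color blue → {B, D, F}; color green → {E, H, I}. Each edge has distinct colors on its endpoints.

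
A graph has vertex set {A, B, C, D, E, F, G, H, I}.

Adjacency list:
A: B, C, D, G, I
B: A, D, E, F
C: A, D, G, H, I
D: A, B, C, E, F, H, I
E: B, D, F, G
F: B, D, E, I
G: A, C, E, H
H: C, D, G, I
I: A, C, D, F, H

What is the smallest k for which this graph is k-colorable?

B, D, E, F are mutually adjacent (a clique of size 4), so at least 4 colors are needed.
One proper 4-coloring: A=4, B=3, C=3, D=1, E=2, F=4, G=1, H=4, I=2. Each edge has distinct colors on its endpoints.

4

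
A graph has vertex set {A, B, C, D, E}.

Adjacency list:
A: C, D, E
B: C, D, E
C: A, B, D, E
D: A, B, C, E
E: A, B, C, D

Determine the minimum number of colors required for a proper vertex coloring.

4

B, C, D, E are mutually adjacent (a clique of size 4), so at least 4 colors are needed.
A valid assignment using 4 colors: A=4, B=4, C=2, D=3, E=1. No two adjacent vertices share a color.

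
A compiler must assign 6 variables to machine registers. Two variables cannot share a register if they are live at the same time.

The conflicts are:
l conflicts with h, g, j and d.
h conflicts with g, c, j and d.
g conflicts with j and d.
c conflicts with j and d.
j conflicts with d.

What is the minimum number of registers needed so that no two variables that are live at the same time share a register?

5

l, h, g, j, d all conflict with each other, so at least 5 registers are needed.
A valid assignment using 5 registers: l=5, h=3, g=4, c=4, j=2, d=1. No two conflicting variables share a register.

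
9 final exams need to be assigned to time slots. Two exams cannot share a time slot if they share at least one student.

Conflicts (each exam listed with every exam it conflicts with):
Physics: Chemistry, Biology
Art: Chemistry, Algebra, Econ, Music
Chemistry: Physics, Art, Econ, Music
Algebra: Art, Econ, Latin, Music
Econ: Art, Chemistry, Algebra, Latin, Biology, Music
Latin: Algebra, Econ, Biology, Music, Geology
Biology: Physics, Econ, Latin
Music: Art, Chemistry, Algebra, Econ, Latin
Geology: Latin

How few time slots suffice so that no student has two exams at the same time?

4

Art, Chemistry, Econ, Music all conflict with each other, so at least 4 time slots are needed.
4 time slots suffice: time slot 1 → {Physics, Econ, Geology}; time slot 2 → {Art, Latin}; time slot 3 → {Biology, Music}; time slot 4 → {Chemistry, Algebra}. Each listed conflict is separated.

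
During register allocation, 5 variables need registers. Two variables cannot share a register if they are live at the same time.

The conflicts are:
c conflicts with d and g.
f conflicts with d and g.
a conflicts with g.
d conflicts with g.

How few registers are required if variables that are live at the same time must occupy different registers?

c, d, g all conflict with each other, so at least 3 registers are needed.
3 registers suffice: c=3, f=3, a=2, d=2, g=1. Each listed conflict is separated.

3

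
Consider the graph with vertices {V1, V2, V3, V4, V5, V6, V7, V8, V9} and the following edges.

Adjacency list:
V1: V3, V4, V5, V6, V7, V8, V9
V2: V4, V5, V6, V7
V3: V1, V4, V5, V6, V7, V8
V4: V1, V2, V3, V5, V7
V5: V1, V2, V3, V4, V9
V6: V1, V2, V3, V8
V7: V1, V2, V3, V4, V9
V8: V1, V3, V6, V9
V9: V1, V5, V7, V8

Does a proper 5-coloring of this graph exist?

The chromatic number is 4. V1, V3, V6, V8 form a clique, so at least 4 colors are needed.
One proper 4-coloring: V1=1, V2=1, V3=2, V4=3, V5=4, V6=4, V7=4, V8=3, V9=2.
Since 5 ≥ 4, a proper 5-coloring certainly exists.

Yes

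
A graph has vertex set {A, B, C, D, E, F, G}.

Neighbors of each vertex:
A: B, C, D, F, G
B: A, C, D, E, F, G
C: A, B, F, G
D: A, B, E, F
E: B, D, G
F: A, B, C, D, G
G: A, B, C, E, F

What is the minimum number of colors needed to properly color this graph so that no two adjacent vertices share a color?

5

A, B, C, F, G are pairwise adjacent (a clique of size 5), so at least 5 colors are needed.
5 colors suffice: color 1 → {B}; color 2 → {A, E}; color 3 → {D, G}; color 4 → {F}; color 5 → {C}. Each edge has distinct colors on its endpoints.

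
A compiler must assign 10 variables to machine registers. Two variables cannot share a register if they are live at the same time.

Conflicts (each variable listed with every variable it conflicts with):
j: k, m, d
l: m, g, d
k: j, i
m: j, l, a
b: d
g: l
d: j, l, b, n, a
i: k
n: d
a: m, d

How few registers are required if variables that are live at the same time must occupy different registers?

2

m and a conflict, so at least 2 registers are needed.
2 registers suffice: j=2, l=2, k=1, m=1, b=2, g=1, d=1, i=2, n=2, a=2. No two conflicting variables share a register.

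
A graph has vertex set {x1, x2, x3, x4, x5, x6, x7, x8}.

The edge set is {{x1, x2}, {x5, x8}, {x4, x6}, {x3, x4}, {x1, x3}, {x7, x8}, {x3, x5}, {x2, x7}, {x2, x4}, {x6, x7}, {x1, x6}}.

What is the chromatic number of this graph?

x2 and x7 are adjacent, so at least 2 colors are needed.
One proper 2-coloring: x1=2, x2=1, x3=1, x4=2, x5=2, x6=1, x7=2, x8=1. Each edge has distinct colors on its endpoints.

2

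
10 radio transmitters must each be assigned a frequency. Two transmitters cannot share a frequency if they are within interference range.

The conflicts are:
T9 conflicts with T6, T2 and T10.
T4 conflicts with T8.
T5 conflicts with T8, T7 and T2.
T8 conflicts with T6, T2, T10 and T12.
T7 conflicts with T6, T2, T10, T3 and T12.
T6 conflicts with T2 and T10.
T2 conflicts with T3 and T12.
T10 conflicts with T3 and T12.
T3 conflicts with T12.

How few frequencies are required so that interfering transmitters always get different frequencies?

4

T7, T2, T3, T12 all conflict with each other, so at least 4 frequencies are needed.
A valid assignment using 4 frequencies: T9=2, T4=1, T5=3, T8=2, T7=2, T6=3, T2=1, T10=1, T3=4, T12=3. No two conflicting transmitters share a frequency.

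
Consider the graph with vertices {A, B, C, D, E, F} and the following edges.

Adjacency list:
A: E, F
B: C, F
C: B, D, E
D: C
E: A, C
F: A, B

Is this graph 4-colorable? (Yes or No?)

Yes

The chromatic number is 3. The cycle C-E-A-F-B-C has odd length 5, so it cannot be 2-colored; at least 3 colors are needed.
3 colors suffice: A=1, B=2, C=1, D=2, E=2, F=3.
Since 4 ≥ 3, a proper 4-coloring certainly exists.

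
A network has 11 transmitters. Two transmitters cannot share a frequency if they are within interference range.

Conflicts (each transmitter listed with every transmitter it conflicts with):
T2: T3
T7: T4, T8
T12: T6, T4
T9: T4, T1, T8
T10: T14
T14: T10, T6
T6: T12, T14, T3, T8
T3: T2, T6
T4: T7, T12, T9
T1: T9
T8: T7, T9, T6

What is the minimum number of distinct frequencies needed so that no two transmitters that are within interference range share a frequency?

The cycle T4-T12-T6-T8-T9-T4 has odd length 5, so it cannot be 2-colored; at least 3 frequencies are needed.
3 frequencies suffice: frequency 1 → {T2, T7, T9, T10, T6}; frequency 2 → {T14, T3, T4, T1, T8}; frequency 3 → {T12}. Each listed conflict is separated.

3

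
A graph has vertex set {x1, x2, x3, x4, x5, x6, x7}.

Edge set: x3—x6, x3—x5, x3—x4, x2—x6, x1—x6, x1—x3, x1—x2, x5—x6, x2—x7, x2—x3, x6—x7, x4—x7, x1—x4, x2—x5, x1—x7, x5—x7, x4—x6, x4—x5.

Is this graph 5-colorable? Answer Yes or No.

Yes

The chromatic number is 4. x2, x5, x6, x7 are pairwise adjacent (a clique of size 4), so at least 4 colors are needed.
A valid assignment using 4 colors: x1=2, x2=4, x3=3, x4=4, x5=2, x6=1, x7=3.
Since 5 ≥ 4, a proper 5-coloring certainly exists.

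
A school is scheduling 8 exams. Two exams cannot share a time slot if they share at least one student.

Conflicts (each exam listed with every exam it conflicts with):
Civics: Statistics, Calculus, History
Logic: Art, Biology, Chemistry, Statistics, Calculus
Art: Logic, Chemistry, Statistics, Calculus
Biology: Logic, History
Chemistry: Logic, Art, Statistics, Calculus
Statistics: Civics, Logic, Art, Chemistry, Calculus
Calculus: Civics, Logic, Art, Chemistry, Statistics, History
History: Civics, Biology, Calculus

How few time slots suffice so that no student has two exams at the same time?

5

Logic, Art, Chemistry, Statistics, Calculus all conflict with each other, so at least 5 time slots are needed.
5 time slots suffice: Civics=2, Logic=2, Art=5, Biology=1, Chemistry=4, Statistics=3, Calculus=1, History=3. Every pair that conflicts lands in different time slots.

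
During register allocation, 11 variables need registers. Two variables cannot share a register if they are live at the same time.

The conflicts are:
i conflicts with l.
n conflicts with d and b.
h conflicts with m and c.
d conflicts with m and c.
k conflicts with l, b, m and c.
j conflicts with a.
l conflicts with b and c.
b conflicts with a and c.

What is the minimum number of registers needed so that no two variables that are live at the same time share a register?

4

k, l, b, c all conflict with each other, so at least 4 registers are needed.
A valid assignment using 4 registers: i=1, n=2, h=3, d=3, k=4, j=1, l=3, b=1, m=1, a=2, c=2. Every pair that conflicts lands in different registers.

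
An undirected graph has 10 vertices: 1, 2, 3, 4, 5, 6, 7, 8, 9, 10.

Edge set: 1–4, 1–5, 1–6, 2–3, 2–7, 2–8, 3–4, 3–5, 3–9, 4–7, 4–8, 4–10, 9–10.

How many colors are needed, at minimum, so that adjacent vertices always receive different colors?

2

9 and 10 are adjacent, so at least 2 colors are needed.
One proper 2-coloring: 1=b, 2=a, 3=b, 4=a, 5=a, 6=a, 7=b, 8=b, 9=a, 10=b. Each edge has distinct colors on its endpoints.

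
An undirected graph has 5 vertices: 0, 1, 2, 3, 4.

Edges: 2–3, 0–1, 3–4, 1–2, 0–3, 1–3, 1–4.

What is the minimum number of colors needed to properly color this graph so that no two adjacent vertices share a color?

3

1, 2, 3 are pairwise adjacent, so at least 3 colors are needed.
3 colors suffice: 0=c, 1=a, 2=c, 3=b, 4=c. Every edge joins two different colors.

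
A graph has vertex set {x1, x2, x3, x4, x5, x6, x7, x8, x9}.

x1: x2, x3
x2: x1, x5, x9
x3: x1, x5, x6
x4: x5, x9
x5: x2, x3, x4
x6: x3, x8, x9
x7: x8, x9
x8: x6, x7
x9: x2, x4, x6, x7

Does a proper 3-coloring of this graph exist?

The chromatic number is 3. The cycle x9-x2-x1-x3-x6-x9 has odd length 5, so it cannot be 2-colored; at least 3 colors are needed.
3 colors suffice: color 1 → {x1, x5, x8, x9}; color 2 → {x2, x4, x6, x7}; color 3 → {x3}.
That is already a proper 3-coloring.

Yes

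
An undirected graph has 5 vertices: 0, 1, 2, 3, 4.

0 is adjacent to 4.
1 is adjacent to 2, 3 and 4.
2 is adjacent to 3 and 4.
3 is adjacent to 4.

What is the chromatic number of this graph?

1, 2, 3, 4 are pairwise adjacent (a clique of size 4), so at least 4 colors are needed.
4 colors suffice: color a → {4}; color b → {0, 2}; color c → {1}; color d → {3}. Every edge joins two different colors.

4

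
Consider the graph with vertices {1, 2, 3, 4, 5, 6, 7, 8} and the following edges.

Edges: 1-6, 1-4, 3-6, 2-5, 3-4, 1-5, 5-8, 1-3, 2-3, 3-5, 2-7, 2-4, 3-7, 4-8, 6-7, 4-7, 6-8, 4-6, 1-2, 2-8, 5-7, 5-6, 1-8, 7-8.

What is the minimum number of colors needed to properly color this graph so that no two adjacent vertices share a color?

4

3, 5, 6, 7 form a clique, so at least 4 colors are needed.
A valid assignment using 4 colors: 1=c, 2=b, 3=a, 4=d, 5=d, 6=b, 7=c, 8=a. Every edge joins two different colors.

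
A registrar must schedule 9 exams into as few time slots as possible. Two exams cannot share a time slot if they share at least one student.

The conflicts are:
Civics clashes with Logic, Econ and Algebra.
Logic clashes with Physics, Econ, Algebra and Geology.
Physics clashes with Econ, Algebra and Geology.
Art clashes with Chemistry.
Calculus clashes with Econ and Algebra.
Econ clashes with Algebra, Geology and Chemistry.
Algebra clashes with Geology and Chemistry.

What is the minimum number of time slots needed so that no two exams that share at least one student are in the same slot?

5

Logic, Physics, Econ, Algebra, Geology are mutually in conflict, so at least 5 time slots are needed.
5 time slots suffice: time slot 1 → {Art, Econ}; time slot 2 → {Algebra}; time slot 3 → {Logic, Calculus, Chemistry}; time slot 4 → {Civics, Physics}; time slot 5 → {Geology}. Every pair that conflicts lands in different time slots.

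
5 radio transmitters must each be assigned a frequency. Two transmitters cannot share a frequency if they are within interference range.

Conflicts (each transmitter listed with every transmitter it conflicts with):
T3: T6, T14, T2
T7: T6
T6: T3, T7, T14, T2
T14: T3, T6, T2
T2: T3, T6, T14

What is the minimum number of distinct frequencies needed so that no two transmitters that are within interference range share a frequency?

T3, T6, T14, T2 all conflict with each other, so at least 4 frequencies are needed.
A valid assignment using 4 frequencies: T3=3, T7=2, T6=1, T14=2, T2=4. Each listed conflict is separated.

4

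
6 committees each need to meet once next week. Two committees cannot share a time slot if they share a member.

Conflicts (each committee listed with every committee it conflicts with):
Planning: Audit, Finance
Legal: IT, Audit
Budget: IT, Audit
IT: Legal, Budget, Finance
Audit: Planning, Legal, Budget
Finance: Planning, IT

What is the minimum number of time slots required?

The cycle Finance-Planning-Audit-Legal-IT-Finance has odd length 5, so it cannot be 2-colored; at least 3 time slots are needed.
3 time slots suffice: time slot 1 → {IT, Audit}; time slot 2 → {Planning, Legal, Budget}; time slot 3 → {Finance}. Every pair that conflicts lands in different time slots.

3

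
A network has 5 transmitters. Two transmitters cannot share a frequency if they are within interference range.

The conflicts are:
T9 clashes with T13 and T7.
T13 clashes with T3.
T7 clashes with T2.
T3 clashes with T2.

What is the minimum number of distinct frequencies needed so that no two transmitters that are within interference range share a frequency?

3

The cycle T13-T9-T7-T2-T3-T13 has odd length 5, so it cannot be 2-colored; at least 3 frequencies are needed.
3 frequencies suffice: T9=2, T13=1, T7=1, T3=2, T2=3. No two conflicting transmitters share a frequency.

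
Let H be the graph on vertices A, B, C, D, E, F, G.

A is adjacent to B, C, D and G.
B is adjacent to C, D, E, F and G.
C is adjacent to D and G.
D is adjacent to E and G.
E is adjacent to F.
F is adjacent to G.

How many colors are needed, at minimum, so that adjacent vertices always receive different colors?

A, B, C, D, G are mutually adjacent (a clique of size 5), so at least 5 colors are needed.
One proper 5-coloring: A=yellow, B=red, C=purple, D=blue, E=green, F=blue, G=green. Every edge joins two different colors.

5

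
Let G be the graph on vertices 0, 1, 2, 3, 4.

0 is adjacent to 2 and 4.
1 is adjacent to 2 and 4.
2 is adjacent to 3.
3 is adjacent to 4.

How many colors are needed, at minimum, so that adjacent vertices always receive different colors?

2

0 and 4 are adjacent, so at least 2 colors are needed.
A valid assignment using 2 colors: 0=b, 1=b, 2=a, 3=b, 4=a. No two adjacent vertices share a color.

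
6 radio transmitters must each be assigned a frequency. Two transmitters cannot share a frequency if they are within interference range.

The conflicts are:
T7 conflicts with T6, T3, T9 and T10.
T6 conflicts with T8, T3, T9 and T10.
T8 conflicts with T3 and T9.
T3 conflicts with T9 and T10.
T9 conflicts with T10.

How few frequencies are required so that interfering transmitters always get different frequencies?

T7, T6, T3, T9, T10 are mutually in conflict, so at least 5 frequencies are needed.
5 frequencies suffice: T7=5, T6=1, T8=4, T3=3, T9=2, T10=4. Each listed conflict is separated.

5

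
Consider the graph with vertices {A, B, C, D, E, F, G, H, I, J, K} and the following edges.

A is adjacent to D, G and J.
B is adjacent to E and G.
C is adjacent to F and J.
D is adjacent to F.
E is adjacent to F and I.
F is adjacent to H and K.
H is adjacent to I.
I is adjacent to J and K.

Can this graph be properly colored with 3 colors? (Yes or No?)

Yes

The chromatic number is 3. The cycle J-I-H-F-C-J has odd length 5, so it cannot be 2-colored; at least 3 colors are needed.
3 colors suffice: color 1 → {A, B, F, I}; color 2 → {D, E, G, H, J, K}; color 3 → {C}.
That is already a proper 3-coloring.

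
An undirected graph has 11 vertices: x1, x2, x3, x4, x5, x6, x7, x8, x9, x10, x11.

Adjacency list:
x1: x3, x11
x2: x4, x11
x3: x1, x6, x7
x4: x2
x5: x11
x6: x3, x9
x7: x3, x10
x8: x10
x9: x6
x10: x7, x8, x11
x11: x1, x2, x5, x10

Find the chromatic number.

The cycle x7-x10-x11-x1-x3-x7 has odd length 5, so it cannot be 2-colored; at least 3 colors are needed.
3 colors suffice: x1=blue, x2=blue, x3=red, x4=red, x5=blue, x6=blue, x7=green, x8=red, x9=red, x10=blue, x11=red. Each edge has distinct colors on its endpoints.

3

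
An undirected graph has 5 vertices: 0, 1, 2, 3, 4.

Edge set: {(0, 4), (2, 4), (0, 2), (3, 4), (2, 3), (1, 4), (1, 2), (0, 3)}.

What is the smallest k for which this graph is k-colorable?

0, 2, 3, 4 form a clique, so at least 4 colors are needed.
4 colors suffice: color red → {4}; color blue → {2}; color green → {0, 1}; color yellow → {3}. Each edge has distinct colors on its endpoints.

4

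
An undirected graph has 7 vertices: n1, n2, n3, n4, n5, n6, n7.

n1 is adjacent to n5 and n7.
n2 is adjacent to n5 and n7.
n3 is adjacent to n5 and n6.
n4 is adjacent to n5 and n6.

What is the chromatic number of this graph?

n2 and n7 are adjacent, so at least 2 colors are needed.
A valid assignment using 2 colors: n1=B, n2=B, n3=B, n4=B, n5=R, n6=R, n7=R. Each edge has distinct colors on its endpoints.

2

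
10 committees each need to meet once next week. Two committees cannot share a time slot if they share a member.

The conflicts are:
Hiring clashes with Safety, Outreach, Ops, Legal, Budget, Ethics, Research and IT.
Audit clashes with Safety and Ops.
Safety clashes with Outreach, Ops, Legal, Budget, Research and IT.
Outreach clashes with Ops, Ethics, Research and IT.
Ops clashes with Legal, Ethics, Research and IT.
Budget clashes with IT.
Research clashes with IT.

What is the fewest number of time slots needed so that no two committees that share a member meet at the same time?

Hiring, Safety, Outreach, Ops, Research, IT are mutually in conflict, so at least 6 time slots are needed.
6 time slots suffice: time slot 1 → {Hiring, Audit}; time slot 2 → {Safety, Ethics}; time slot 3 → {Ops, Budget}; time slot 4 → {Outreach, Legal}; time slot 5 → {IT}; time slot 6 → {Research}. No two conflicting committees share a time slot.

6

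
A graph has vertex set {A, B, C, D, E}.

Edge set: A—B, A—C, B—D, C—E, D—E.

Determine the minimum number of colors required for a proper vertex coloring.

The cycle B-A-C-E-D-B has odd length 5, so it cannot be 2-colored; at least 3 colors are needed.
3 colors suffice: color 1 → {B, C}; color 2 → {A, D}; color 3 → {E}. Each edge has distinct colors on its endpoints.

3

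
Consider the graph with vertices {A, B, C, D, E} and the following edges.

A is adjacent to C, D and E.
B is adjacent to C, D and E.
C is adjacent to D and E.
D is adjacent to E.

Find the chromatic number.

4

B, C, D, E form a clique, so at least 4 colors are needed.
4 colors suffice: color red → {D}; color blue → {E}; color green → {C}; color yellow → {A, B}. Every edge joins two different colors.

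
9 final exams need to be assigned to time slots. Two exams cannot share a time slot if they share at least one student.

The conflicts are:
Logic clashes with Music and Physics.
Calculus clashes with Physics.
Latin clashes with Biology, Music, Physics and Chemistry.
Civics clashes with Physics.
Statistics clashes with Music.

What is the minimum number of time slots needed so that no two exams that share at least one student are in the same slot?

Latin and Biology conflict, so at least 2 time slots are needed.
2 time slots suffice: time slot 1 → {Biology, Music, Physics, Chemistry}; time slot 2 → {Logic, Calculus, Latin, Civics, Statistics}. No two conflicting exams share a time slot.

2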